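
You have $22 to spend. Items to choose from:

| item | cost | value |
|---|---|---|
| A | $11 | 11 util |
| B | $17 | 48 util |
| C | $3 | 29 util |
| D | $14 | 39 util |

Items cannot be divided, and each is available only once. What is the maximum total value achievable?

77 util

Check high-value combinations within $22:
- B+C: cost 17+3=20, value 48+29=77
- C+D: cost 3+14=17, value 29+39=68
- B: cost 17, value 48
- A+C: cost 11+3=14, value 11+29=40
- D: cost 14, value 39
Best: 77 util.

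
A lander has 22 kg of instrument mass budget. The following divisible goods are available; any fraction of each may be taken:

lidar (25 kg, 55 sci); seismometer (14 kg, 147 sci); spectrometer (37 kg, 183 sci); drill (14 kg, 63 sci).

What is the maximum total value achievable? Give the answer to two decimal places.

Take in order of value per unit:
- seismometer (147/14 per unit): all 14 → value 147, running total 147.00
- spectrometer (183/37 per unit): 8 of 37 → value 8×183/37 = 39.5676, running total 186.57
Total 186.57.

186.57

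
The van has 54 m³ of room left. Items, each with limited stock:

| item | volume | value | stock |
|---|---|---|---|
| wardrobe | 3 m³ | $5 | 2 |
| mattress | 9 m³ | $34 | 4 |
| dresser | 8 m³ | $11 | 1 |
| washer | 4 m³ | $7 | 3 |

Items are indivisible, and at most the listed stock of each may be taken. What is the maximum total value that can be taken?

Top feasible selections:
- 2×wardrobe + 4×mattress + 3×washer: volume 54, value 167
- 2×wardrobe + 4×mattress + 1×dresser + 1×washer: volume 54, value 164
- 1×wardrobe + 4×mattress + 3×washer: volume 51, value 162
Best: $167.

$167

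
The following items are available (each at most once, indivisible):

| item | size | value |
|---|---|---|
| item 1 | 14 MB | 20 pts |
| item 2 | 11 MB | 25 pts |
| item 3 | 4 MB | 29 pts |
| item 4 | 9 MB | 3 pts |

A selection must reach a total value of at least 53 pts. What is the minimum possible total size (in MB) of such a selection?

15

Subsets with value ≥ 53, sorted by total size:
- item 2+item 3: size 15, value 54
- item 2+item 3+item 4: size 24, value 57
- item 1+item 2+item 3: size 29, value 74
Minimum size: 15 MB.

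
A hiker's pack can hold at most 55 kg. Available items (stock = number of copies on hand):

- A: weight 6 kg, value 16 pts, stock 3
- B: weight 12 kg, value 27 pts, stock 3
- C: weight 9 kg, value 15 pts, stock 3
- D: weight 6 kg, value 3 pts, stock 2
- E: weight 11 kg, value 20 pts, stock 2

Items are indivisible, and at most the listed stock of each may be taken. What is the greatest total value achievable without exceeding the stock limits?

129 pts

Best selections within weight 55 and stock limits:
- 3×A + 3×B: weight 54, value 129
- 3×A + 2×B + 1×E: weight 53, value 122
- 3×A + 2×B + 1×C: weight 51, value 117
Best: 129 pts.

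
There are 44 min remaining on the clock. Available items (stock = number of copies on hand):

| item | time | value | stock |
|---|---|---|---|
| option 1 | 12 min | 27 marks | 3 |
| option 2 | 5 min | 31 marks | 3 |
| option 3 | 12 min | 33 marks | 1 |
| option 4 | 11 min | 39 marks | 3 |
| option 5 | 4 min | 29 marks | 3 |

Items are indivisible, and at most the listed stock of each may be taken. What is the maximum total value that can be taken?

Best selections within time 44 and stock limits:
- 2×option 2 + 2×option 4 + 3×option 5: time 44, value 227
- 3×option 2 + 1×option 4 + 3×option 5: time 38, value 219
- 3×option 2 + 1×option 3 + 3×option 5: time 39, value 213
Best: 227 marks.

227 marks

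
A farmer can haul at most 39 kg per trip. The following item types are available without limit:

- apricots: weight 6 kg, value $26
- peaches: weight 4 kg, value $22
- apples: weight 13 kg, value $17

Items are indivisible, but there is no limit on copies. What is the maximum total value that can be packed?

$202

Best value-per-unit is peaches at 22/4; filling with it alone gives 9×22 = 198.
Optimal mix: 1×apricots + 8×peaches → weight 38, value 202.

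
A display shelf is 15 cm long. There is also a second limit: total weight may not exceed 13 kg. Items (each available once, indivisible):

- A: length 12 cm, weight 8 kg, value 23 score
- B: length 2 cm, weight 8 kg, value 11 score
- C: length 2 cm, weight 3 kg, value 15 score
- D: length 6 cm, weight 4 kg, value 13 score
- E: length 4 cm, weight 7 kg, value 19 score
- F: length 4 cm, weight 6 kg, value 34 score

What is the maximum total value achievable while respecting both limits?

Feasible sets respecting both limits:
- C+D+F: length 12, weight 13, value 62
- E+F: length 8, weight 13, value 53
- C+F: length 6, weight 9, value 49
Best: 62 score.

62 score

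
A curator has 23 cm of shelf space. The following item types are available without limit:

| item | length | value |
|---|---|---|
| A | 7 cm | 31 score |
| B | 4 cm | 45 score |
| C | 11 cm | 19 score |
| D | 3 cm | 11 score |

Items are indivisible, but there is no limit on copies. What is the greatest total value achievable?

Best value-per-unit is B at 45/4; filling with it alone gives 5×45 = 225.
Optimal mix: 5×B + 1×D → length 23, value 236.

236 score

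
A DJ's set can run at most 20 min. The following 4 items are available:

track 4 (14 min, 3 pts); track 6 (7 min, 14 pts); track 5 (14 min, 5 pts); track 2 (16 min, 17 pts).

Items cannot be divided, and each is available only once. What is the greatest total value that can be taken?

This is a 0/1 knapsack; check combinations near the capacity.
- track 2: duration 16, value 17
- track 6: duration 7, value 14
- track 5: duration 14, value 5
- track 4: duration 14, value 3
Best: 17 pts.

17 pts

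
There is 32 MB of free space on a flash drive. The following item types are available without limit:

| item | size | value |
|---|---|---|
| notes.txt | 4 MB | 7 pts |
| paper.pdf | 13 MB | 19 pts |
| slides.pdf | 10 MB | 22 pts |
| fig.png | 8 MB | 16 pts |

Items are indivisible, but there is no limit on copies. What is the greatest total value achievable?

Best value-per-unit is slides.pdf at 22/10; filling with it alone gives 3×22 = 66.
Optimal mix: 1×notes.txt + 2×slides.pdf + 1×fig.png → size 32, value 67.

67 pts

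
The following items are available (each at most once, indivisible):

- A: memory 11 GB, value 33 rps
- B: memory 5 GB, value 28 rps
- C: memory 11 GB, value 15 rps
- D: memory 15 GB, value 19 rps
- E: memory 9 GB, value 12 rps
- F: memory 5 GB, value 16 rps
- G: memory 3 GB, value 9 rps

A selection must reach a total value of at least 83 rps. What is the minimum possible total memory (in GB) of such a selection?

Subsets with value ≥ 83, sorted by total memory:
- A+B+F+G: memory 24, value 86
- A+B+E+F: memory 30, value 89
- A+B+C+G: memory 30, value 85
Minimum memory: 24 GB.

24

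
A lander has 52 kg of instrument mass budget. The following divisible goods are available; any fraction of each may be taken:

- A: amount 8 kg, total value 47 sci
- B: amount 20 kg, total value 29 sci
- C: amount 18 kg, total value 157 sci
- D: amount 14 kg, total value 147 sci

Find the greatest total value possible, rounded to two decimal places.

368.40

Take in order of value per unit:
- D (147/14 per unit): all 14 → value 147, running total 147.00
- C (157/18 per unit): all 18 → value 157, running total 304.00
- A (47/8 per unit): all 8 → value 47, running total 351.00
- B (29/20 per unit): 12 of 20 → value 12×29/20 = 17.4000, running total 368.40
Total 368.40.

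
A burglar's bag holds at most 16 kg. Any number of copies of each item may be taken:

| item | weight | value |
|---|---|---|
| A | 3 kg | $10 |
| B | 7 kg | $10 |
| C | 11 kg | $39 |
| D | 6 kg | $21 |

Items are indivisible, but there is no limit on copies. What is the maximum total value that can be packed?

Best value-per-unit is C at 39/11; filling with it alone gives 1×39 = 39.
Optimal mix: 1×A + 2×D → weight 15, value 52.

$52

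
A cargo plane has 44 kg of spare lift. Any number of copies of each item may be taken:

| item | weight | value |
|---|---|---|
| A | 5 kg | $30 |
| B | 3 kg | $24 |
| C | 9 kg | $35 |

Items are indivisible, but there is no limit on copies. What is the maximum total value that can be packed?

$342

Best value-per-unit is B at 24/3; filling with it alone gives 14×24 = 336.
Optimal mix: 1×A + 13×B → weight 44, value 342.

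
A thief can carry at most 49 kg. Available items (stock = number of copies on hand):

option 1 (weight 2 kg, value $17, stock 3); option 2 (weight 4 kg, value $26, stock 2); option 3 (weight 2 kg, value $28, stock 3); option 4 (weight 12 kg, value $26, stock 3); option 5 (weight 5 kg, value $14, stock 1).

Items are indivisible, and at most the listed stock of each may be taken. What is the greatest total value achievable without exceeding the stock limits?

$253

Best selections within weight 49 and stock limits:
- 3×option 1 + 2×option 2 + 3×option 3 + 2×option 4 + 1×option 5: weight 49, value 253
- 3×option 1 + 2×option 2 + 3×option 3 + 2×option 4: weight 44, value 239
- 2×option 1 + 2×option 2 + 3×option 3 + 2×option 4 + 1×option 5: weight 47, value 236
Best: $253.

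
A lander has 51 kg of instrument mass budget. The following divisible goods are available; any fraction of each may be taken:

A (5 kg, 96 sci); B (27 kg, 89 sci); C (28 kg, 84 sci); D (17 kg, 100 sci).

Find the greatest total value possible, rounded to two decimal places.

291.00

Take in order of value per unit:
- A (96/5 per unit): all 5 → value 96, running total 96.00
- D (100/17 per unit): all 17 → value 100, running total 196.00
- B (89/27 per unit): all 27 → value 89, running total 285.00
- C (84/28 per unit): 2 of 28 → value 2×84/28 = 6.0000, running total 291.00
Total 291.00.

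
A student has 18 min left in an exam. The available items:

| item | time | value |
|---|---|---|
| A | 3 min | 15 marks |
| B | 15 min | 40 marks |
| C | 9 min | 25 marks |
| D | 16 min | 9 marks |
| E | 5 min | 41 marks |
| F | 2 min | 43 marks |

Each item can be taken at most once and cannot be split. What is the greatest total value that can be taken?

Check high-value combinations within 18 min:
- C+E+F: time 9+5+2=16, value 25+41+43=109
- A+E+F: time 3+5+2=10, value 15+41+43=99
- E+F: time 5+2=7, value 41+43=84
- A+C+F: time 3+9+2=14, value 15+25+43=83
Best: 109 marks.

109 marks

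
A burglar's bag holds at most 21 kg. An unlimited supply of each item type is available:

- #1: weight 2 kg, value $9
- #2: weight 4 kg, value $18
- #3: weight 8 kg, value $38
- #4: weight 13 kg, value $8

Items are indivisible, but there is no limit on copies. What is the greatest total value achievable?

Best value-per-unit is #3 at 38/8; filling with it alone gives 2×38 = 76.
Optimal mix: 2×#1 + 2×#3 → weight 20, value 94.

$94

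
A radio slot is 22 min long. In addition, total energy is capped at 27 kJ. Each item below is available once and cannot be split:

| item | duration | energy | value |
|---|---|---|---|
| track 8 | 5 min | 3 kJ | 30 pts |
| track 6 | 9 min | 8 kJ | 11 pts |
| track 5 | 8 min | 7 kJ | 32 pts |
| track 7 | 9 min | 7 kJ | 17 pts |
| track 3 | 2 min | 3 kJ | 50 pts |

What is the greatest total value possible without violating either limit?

Feasible sets respecting both limits:
- track 8+track 5+track 3: duration 15, energy 13, value 112
- track 5+track 7+track 3: duration 19, energy 17, value 99
- track 8+track 7+track 3: duration 16, energy 13, value 97
Best: 112 pts.

112 pts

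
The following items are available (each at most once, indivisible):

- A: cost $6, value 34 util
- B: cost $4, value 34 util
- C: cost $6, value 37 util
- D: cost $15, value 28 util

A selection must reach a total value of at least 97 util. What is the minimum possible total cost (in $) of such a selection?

16

Subsets with value ≥ 97, sorted by total cost:
- A+B+C: cost 16, value 105
- B+C+D: cost 25, value 99
- A+C+D: cost 27, value 99
Minimum cost: 16 $.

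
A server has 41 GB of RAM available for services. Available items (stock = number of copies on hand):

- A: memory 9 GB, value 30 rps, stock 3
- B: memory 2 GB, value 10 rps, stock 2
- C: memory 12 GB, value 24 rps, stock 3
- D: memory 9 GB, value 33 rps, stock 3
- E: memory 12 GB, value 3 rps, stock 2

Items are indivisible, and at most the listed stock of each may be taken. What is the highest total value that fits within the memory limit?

Top feasible selections:
- 1×A + 2×B + 3×D: memory 40, value 149
- 2×A + 2×B + 2×D: memory 40, value 146
Best: 149 rps.

149 rps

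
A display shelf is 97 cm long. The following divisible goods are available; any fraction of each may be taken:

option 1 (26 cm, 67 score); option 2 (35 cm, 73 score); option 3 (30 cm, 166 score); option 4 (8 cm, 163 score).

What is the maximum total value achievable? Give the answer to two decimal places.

464.83

Take in order of value per unit:
- option 4 (163/8 per unit): all 8 → value 163, running total 163.00
- option 3 (166/30 per unit): all 30 → value 166, running total 329.00
- option 1 (67/26 per unit): all 26 → value 67, running total 396.00
- option 2 (73/35 per unit): 33 of 35 → value 33×73/35 = 68.8286, running total 464.83
Total 464.83.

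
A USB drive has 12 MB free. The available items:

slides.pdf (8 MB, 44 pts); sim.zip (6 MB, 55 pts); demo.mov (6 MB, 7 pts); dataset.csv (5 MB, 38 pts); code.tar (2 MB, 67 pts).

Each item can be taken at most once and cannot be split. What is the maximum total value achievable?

Check high-value combinations within 12 MB:
- sim.zip+code.tar: size 6+2=8, value 55+67=122
- slides.pdf+code.tar: size 8+2=10, value 44+67=111
- dataset.csv+code.tar: size 5+2=7, value 38+67=105
Best: 122 pts.

122 pts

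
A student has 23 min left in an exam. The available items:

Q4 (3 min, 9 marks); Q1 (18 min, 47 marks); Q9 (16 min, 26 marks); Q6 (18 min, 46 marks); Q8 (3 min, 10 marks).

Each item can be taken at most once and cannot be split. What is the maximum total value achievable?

Check high-value combinations within 23 min:
- Q1+Q8: time 18+3=21, value 47+10=57
- Q4+Q1: time 3+18=21, value 9+47=56
- Q6+Q8: time 18+3=21, value 46+10=56
- Q4+Q6: time 3+18=21, value 9+46=55
Best: 57 marks.

57 marks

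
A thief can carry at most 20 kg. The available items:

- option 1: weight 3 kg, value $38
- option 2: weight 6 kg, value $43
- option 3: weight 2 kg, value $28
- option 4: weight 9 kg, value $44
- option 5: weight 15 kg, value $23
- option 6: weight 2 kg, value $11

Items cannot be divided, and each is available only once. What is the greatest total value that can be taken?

Check high-value combinations within 20 kg:
- option 1+option 2+option 3+option 4: weight 3+6+2+9=20, value 38+43+28+44=153
- option 1+option 2+option 4+option 6: weight 3+6+9+2=20, value 38+43+44+11=136
- option 2+option 3+option 4+option 6: weight 6+2+9+2=19, value 43+28+44+11=126
Best: $153.

$153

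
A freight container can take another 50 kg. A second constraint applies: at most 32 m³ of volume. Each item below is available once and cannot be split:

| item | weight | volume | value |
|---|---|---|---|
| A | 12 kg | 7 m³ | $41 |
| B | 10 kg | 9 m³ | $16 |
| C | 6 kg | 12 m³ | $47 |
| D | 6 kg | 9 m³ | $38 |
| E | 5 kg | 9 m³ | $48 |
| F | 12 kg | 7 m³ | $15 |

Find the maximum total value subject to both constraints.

Feasible sets respecting both limits:
- A+D+E+F: weight 35, volume 32, value 142
- A+C+E: weight 23, volume 28, value 136
- C+D+E: weight 17, volume 30, value 133
Best: $142.

$142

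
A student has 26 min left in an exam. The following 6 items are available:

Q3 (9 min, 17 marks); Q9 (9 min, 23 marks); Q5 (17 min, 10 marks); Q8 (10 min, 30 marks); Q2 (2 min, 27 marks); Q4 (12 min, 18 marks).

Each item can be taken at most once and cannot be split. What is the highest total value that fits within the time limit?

This is a 0/1 knapsack; check combinations near the capacity.
- Q9+Q8+Q2: time 9+10+2=21, value 23+30+27=80
- Q8+Q2+Q4: time 10+2+12=24, value 30+27+18=75
- Q3+Q8+Q2: time 9+10+2=21, value 17+30+27=74
- Q9+Q2+Q4: time 9+2+12=23, value 23+27+18=68
Best: 80 marks.

80 marks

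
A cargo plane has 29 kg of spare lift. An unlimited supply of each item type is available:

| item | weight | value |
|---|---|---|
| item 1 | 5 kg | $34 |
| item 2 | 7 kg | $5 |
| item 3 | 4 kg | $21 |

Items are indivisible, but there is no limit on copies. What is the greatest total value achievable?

Best value-per-unit is item 1 at 34/5; filling with it alone gives 5×34 = 170.
Optimal mix: 5×item 1 + 1×item 3 → weight 29, value 191.

$191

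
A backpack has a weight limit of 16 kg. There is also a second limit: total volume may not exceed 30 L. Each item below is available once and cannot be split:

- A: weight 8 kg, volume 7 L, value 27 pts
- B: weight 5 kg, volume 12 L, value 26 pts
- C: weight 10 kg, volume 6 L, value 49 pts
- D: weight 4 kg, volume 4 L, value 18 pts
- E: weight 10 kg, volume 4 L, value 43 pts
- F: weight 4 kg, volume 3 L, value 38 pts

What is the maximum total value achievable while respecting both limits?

Feasible sets respecting both limits:
- C+F: weight 14, volume 9, value 87
- A+D+F: weight 16, volume 14, value 83
- B+D+F: weight 13, volume 19, value 82
Best: 87 pts.

87 pts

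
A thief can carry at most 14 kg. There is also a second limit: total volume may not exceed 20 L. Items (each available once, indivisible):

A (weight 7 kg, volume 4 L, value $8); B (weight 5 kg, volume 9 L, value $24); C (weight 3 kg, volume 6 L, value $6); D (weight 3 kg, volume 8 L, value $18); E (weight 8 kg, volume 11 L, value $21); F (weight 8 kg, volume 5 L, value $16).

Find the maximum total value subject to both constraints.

$45

Feasible sets respecting both limits:
- B+E: weight 13, volume 20, value 45
- B+D: weight 8, volume 17, value 42
- B+F: weight 13, volume 14, value 40
Best: $45.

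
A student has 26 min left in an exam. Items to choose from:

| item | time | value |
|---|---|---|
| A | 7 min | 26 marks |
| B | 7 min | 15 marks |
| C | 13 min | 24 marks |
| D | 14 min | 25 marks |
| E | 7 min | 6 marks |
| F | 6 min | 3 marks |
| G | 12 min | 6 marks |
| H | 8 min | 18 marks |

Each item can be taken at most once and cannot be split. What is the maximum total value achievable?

59 marks

This is a 0/1 knapsack; check combinations near the capacity.
- A+B+H: time 7+7+8=22, value 26+15+18=59
- A+C+F: time 7+13+6=26, value 26+24+3=53
- A+D: time 7+14=21, value 26+25=51
- A+C: time 7+13=20, value 26+24=50
- A+E+H: time 7+7+8=22, value 26+6+18=50
Best: 59 marks.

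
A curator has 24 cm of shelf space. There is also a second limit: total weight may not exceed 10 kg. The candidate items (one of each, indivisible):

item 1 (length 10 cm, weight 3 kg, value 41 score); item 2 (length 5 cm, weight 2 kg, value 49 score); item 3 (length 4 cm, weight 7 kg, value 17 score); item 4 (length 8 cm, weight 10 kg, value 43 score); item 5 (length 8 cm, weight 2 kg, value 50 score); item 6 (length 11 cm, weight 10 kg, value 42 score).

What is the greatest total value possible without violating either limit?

Feasible sets respecting both limits:
- item 1+item 2+item 5: length 23, weight 7, value 140
- item 2+item 5: length 13, weight 4, value 99
- item 1+item 5: length 18, weight 5, value 91
- item 1+item 2: length 15, weight 5, value 90
Best: 140 score.

140 score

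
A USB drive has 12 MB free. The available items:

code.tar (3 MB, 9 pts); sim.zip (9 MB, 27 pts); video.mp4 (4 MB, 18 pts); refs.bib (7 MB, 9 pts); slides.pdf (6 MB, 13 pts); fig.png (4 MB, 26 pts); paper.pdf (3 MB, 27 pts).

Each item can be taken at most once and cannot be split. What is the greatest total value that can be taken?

Check high-value combinations within 12 MB:
- video.mp4+fig.png+paper.pdf: size 4+4+3=11, value 18+26+27=71
- code.tar+fig.png+paper.pdf: size 3+4+3=10, value 9+26+27=62
- code.tar+video.mp4+paper.pdf: size 3+4+3=10, value 9+18+27=54
- sim.zip+paper.pdf: size 9+3=12, value 27+27=54
- fig.png+paper.pdf: size 4+3=7, value 26+27=53
Best: 71 pts.

71 pts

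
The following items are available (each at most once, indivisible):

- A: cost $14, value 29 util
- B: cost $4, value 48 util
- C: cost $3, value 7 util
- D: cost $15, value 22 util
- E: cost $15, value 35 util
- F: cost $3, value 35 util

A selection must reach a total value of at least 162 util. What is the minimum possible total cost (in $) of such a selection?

Subsets with value ≥ 162, sorted by total cost:
- A+B+D+E+F: cost 51, value 169
- A+B+C+D+E+F: cost 54, value 176
Minimum cost: 51 $.

51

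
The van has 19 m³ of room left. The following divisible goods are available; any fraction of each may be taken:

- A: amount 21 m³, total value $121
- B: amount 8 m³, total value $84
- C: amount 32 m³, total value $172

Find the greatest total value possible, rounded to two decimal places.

Take in order of value per unit:
- B (84/8 per unit): all 8 → value 84, running total 84.00
- A (121/21 per unit): 11 of 21 → value 11×121/21 = 63.3810, running total 147.38
Total 147.38.

147.38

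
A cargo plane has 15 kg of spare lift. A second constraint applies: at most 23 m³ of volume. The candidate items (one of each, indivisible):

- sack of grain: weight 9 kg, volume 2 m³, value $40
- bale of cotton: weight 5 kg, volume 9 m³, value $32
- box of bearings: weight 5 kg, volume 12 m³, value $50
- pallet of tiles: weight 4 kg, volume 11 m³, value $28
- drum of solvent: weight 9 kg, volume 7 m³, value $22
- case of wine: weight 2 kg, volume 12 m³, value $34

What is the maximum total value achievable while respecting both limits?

$90

Feasible sets respecting both limits:
- sack of grain+box of bearings: weight 14, volume 14, value 90
- bale of cotton+box of bearings: weight 10, volume 21, value 82
- box of bearings+pallet of tiles: weight 9, volume 23, value 78
Best: $90.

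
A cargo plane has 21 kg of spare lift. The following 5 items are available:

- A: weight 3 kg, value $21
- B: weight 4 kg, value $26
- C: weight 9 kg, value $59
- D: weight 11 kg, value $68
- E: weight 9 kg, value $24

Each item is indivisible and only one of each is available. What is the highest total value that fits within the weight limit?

$127

Check high-value combinations within 21 kg:
- C+D: weight 9+11=20, value 59+68=127
- A+B+D: weight 3+4+11=18, value 21+26+68=115
- A+B+C: weight 3+4+9=16, value 21+26+59=106
Best: $127.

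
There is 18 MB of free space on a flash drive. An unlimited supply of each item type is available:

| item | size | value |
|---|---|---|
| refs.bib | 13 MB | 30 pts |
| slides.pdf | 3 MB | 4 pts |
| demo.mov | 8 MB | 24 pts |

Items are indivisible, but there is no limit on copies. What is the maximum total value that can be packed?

48 pts

Best value-per-unit is demo.mov at 24/8, and filling with it alone uses size 2×8=16. No mix of the others beats 2×24 = 48.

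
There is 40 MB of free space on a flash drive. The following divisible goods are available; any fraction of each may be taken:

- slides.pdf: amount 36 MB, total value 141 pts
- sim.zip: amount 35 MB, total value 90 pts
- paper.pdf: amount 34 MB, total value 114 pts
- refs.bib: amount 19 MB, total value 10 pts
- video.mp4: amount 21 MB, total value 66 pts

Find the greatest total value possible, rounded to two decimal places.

154.41

Take in order of value per unit:
- slides.pdf (141/36 per unit): all 36 → value 141, running total 141.00
- paper.pdf (114/34 per unit): 4 of 34 → value 4×114/34 = 13.4118, running total 154.41
Total 154.41.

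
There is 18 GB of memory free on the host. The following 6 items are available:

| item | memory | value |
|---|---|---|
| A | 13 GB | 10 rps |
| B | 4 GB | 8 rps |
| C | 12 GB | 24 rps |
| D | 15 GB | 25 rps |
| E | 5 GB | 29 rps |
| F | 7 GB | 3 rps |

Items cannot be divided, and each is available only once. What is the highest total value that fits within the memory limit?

53 rps

Check high-value combinations within 18 GB:
- C+E: memory 12+5=17, value 24+29=53
- B+E+F: memory 4+5+7=16, value 8+29+3=40
- A+E: memory 13+5=18, value 10+29=39
Best: 53 rps.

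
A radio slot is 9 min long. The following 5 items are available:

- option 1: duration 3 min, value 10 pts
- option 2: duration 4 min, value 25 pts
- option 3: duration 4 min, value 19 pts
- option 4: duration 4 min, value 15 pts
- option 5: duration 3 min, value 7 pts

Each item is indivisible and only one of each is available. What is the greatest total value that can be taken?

Check high-value combinations within 9 min:
- option 2+option 3: duration 4+4=8, value 25+19=44
- option 2+option 4: duration 4+4=8, value 25+15=40
- option 1+option 2: duration 3+4=7, value 10+25=35
- option 3+option 4: duration 4+4=8, value 19+15=34
Best: 44 pts.

44 pts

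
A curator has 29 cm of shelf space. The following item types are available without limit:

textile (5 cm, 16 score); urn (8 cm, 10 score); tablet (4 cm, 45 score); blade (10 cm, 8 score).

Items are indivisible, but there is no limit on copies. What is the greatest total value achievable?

Best value-per-unit is tablet at 45/4, and filling with it alone uses length 7×4=28. No mix of the others beats 7×45 = 315.

315 score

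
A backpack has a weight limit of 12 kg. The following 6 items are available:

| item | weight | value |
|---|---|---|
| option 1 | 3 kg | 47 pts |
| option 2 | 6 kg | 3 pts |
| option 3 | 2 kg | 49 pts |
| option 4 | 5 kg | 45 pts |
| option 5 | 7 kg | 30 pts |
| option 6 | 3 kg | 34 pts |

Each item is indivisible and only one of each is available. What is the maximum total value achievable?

Check high-value combinations within 12 kg:
- option 1+option 3+option 4: weight 3+2+5=10, value 47+49+45=141
- option 1+option 3+option 6: weight 3+2+3=8, value 47+49+34=130
- option 3+option 4+option 6: weight 2+5+3=10, value 49+45+34=128
Best: 141 pts.

141 pts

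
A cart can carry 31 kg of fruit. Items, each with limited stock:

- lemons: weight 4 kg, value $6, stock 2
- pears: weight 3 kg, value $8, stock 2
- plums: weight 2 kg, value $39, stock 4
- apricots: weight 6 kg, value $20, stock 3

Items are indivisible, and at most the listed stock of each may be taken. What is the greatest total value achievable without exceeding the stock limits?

Top feasible selections:
- 1×pears + 4×plums + 3×apricots: weight 29, value 224
- 1×lemons + 4×plums + 3×apricots: weight 30, value 222
- 1×lemons + 2×pears + 4×plums + 2×apricots: weight 30, value 218
- 4×plums + 3×apricots: weight 26, value 216
Best: $224.

$224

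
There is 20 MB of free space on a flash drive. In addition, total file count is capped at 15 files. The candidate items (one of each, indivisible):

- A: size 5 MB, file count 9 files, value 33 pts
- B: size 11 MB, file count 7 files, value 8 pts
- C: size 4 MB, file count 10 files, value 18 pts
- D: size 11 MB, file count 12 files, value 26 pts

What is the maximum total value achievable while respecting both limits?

33 pts

Feasible sets respecting both limits:
- A: size 5, file count 9, value 33
- D: size 11, file count 12, value 26
- C: size 4, file count 10, value 18
- B: size 11, file count 7, value 8
Best: 33 pts.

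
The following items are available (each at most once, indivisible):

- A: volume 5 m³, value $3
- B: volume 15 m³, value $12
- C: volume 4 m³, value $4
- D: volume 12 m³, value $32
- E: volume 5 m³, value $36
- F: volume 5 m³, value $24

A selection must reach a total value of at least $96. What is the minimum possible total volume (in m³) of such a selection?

26

Subsets with value ≥ 96, sorted by total volume:
- C+D+E+F: volume 26, value 96
- A+C+D+E+F: volume 31, value 99
- B+D+E+F: volume 37, value 104
Minimum volume: 26 m³.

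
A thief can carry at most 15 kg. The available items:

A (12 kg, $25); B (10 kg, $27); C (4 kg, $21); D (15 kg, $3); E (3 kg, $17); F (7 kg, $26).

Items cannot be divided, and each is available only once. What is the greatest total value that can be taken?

This is a 0/1 knapsack; check combinations near the capacity.
- C+E+F: weight 4+3+7=14, value 21+17+26=64
- B+C: weight 10+4=14, value 27+21=48
- C+F: weight 4+7=11, value 21+26=47
- B+E: weight 10+3=13, value 27+17=44
- E+F: weight 3+7=10, value 17+26=43
Best: $64.

$64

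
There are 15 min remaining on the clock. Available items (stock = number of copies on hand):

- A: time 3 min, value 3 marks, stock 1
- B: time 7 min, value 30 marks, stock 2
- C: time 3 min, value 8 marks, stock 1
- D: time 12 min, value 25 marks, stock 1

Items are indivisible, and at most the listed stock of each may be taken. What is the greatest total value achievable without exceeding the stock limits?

Best selections within time 15 and stock limits:
- 2×B: time 14, value 60
- 1×A + 1×B + 1×C: time 13, value 41
Best: 60 marks.

60 marks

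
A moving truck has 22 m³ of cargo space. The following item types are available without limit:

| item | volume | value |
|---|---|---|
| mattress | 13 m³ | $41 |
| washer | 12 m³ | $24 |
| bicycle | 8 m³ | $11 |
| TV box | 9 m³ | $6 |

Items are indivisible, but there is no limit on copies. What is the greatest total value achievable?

Best value-per-unit is mattress at 41/13; filling with it alone gives 1×41 = 41.
Optimal mix: 1×mattress + 1×bicycle → volume 21, value 52.

$52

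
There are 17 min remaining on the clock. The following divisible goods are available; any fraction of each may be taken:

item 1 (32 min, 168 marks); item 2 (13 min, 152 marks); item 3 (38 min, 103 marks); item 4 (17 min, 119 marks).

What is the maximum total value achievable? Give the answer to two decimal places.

180.00

Take in order of value per unit:
- item 2 (152/13 per unit): all 13 → value 152, running total 152.00
- item 4 (119/17 per unit): 4 of 17 → value 4×119/17 = 28.0000, running total 180.00
Total 180.00.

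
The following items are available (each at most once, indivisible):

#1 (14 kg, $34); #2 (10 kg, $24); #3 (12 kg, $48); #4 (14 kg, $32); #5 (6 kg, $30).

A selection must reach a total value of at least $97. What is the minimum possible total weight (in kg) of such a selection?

Subsets with value ≥ 97, sorted by total weight:
- #2+#3+#5: weight 28, value 102
- #1+#3+#5: weight 32, value 112
- #3+#4+#5: weight 32, value 110
Minimum weight: 28 kg.

28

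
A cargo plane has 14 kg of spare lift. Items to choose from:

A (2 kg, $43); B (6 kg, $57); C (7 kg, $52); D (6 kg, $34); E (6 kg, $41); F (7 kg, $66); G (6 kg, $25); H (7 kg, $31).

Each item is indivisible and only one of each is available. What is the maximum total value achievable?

Check high-value combinations within 14 kg:
- A+B+E: weight 2+6+6=14, value 43+57+41=141
- A+B+D: weight 2+6+6=14, value 43+57+34=134
- A+B+G: weight 2+6+6=14, value 43+57+25=125
Best: $141.

$141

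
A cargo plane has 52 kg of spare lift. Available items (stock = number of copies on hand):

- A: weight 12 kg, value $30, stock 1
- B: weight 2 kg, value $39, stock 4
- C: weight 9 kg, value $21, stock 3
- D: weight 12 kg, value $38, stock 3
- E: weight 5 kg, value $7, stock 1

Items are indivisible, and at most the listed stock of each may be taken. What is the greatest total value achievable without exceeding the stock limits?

Best selections within weight 52 and stock limits:
- 4×B + 3×D + 1×E: weight 49, value 277
- 4×B + 2×C + 2×D: weight 50, value 274
- 4×B + 3×D: weight 44, value 270
Best: $277.

$277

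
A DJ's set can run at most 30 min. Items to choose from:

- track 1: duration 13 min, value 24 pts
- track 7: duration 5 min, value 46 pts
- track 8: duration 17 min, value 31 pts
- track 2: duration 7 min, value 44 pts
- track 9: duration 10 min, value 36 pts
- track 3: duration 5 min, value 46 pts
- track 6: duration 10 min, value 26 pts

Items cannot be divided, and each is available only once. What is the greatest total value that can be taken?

Check high-value combinations within 30 min:
- track 7+track 2+track 9+track 3: duration 5+7+10+5=27, value 46+44+36+46=172
- track 7+track 2+track 3+track 6: duration 5+7+5+10=27, value 46+44+46+26=162
- track 1+track 7+track 2+track 3: duration 13+5+7+5=30, value 24+46+44+46=160
- track 7+track 9+track 3+track 6: duration 5+10+5+10=30, value 46+36+46+26=154
- track 7+track 2+track 3: duration 5+7+5=17, value 46+44+46=136
Best: 172 pts.

172 pts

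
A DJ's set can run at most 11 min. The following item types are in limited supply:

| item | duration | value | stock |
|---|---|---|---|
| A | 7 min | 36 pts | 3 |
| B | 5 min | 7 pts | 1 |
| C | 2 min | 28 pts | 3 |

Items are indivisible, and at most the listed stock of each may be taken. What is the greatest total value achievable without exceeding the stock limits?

Top feasible selections:
- 1×A + 2×C: duration 11, value 92
- 1×B + 3×C: duration 11, value 91
Best: 92 pts.

92 pts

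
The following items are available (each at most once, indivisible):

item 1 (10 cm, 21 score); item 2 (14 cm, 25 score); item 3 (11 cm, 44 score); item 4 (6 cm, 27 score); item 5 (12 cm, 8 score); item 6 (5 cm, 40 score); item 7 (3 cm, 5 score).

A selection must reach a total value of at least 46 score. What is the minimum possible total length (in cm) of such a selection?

Subsets with value ≥ 46, sorted by total length:
- item 4+item 6: length 11, value 67
- item 4+item 6+item 7: length 14, value 72
- item 3+item 7: length 14, value 49
- item 1+item 6: length 15, value 61
Minimum length: 11 cm.

11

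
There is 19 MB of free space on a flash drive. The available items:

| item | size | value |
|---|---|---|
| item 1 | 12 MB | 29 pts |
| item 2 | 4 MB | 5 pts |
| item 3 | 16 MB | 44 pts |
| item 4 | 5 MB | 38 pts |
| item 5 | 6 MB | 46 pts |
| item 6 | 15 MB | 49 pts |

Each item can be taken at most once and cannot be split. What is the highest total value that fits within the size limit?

This is a 0/1 knapsack; check combinations near the capacity.
- item 2+item 4+item 5: size 4+5+6=15, value 5+38+46=89
- item 4+item 5: size 5+6=11, value 38+46=84
- item 1+item 5: size 12+6=18, value 29+46=75
Best: 89 pts.

89 pts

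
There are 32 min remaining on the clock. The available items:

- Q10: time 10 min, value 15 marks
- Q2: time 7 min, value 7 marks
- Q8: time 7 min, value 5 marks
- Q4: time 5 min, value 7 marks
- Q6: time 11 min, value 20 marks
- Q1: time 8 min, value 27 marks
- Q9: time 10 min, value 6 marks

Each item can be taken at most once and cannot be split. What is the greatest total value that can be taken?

Check high-value combinations within 32 min:
- Q10+Q6+Q1: time 10+11+8=29, value 15+20+27=62
- Q2+Q4+Q6+Q1: time 7+5+11+8=31, value 7+7+20+27=61
- Q8+Q4+Q6+Q1: time 7+5+11+8=31, value 5+7+20+27=59
- Q10+Q2+Q4+Q1: time 10+7+5+8=30, value 15+7+7+27=56
- Q4+Q6+Q1: time 5+11+8=24, value 7+20+27=54
Best: 62 marks.

62 marks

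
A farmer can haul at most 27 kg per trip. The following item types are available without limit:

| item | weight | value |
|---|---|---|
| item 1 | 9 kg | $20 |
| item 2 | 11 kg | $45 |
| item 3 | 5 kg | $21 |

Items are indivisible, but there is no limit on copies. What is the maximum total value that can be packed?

Best value-per-unit is item 3 at 21/5; filling with it alone gives 5×21 = 105.
Optimal mix: 2×item 2 + 1×item 3 → weight 27, value 111.

$111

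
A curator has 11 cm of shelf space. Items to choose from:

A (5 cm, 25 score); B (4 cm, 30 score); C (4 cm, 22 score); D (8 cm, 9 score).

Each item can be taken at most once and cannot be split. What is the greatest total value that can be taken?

Check high-value combinations within 11 cm:
- A+B: length 5+4=9, value 25+30=55
- B+C: length 4+4=8, value 30+22=52
- A+C: length 5+4=9, value 25+22=47
- B: length 4, value 30
- A: length 5, value 25
Best: 55 score.

55 score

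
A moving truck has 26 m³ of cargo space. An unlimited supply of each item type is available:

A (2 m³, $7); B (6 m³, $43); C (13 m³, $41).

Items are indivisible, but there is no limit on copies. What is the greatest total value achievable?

$179

Best value-per-unit is B at 43/6; filling with it alone gives 4×43 = 172.
Optimal mix: 1×A + 4×B → volume 26, value 179.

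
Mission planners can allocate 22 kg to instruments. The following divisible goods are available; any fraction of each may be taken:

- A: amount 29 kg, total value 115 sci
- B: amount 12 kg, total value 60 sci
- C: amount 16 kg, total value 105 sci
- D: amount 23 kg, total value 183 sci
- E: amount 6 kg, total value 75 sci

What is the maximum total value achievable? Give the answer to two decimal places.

202.30

Take in order of value per unit:
- E (75/6 per unit): all 6 → value 75, running total 75.00
- D (183/23 per unit): 16 of 23 → value 16×183/23 = 127.3043, running total 202.30
Total 202.30.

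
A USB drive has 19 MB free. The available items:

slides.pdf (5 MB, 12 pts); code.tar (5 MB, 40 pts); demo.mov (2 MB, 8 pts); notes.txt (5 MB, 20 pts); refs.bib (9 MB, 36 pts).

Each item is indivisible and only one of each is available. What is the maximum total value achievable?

96 pts

Check high-value combinations within 19 MB:
- code.tar+notes.txt+refs.bib: size 5+5+9=19, value 40+20+36=96
- slides.pdf+code.tar+refs.bib: size 5+5+9=19, value 12+40+36=88
- code.tar+demo.mov+refs.bib: size 5+2+9=16, value 40+8+36=84
Best: 96 pts.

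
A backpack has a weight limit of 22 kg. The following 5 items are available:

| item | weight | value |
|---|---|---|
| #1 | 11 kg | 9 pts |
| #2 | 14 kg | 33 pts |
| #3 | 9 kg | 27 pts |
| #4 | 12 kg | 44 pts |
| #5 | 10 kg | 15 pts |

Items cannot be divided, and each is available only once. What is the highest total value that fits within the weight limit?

Check high-value combinations within 22 kg:
- #3+#4: weight 9+12=21, value 27+44=71
- #4+#5: weight 12+10=22, value 44+15=59
- #4: weight 12, value 44
- #3+#5: weight 9+10=19, value 27+15=42
Best: 71 pts.

71 pts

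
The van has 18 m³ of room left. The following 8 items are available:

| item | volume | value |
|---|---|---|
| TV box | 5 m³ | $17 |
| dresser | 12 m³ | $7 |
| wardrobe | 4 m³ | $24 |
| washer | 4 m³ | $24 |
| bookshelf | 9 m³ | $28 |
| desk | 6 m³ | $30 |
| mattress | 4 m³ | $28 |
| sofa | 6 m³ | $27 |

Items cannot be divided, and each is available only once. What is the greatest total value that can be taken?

$106

Check high-value combinations within 18 m³:
- wardrobe+washer+desk+mattress: volume 4+4+6+4=18, value 24+24+30+28=106
- wardrobe+washer+mattress+sofa: volume 4+4+4+6=18, value 24+24+28+27=103
- TV box+wardrobe+washer+mattress: volume 5+4+4+4=17, value 17+24+24+28=93
- desk+mattress+sofa: volume 6+4+6=16, value 30+28+27=85
Best: $106.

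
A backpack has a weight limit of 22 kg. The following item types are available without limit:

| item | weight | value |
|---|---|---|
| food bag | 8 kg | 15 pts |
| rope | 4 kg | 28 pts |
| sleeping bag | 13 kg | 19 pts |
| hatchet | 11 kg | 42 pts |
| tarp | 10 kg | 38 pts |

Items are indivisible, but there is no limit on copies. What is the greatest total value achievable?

140 pts

Best value-per-unit is rope at 28/4, and filling with it alone uses weight 5×4=20. No mix of the others beats 5×28 = 140.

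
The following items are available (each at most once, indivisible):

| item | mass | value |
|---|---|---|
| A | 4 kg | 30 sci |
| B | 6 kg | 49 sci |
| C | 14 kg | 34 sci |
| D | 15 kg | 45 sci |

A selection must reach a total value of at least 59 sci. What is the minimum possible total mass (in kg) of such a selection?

Subsets with value ≥ 59, sorted by total mass:
- A+B: mass 10, value 79
- A+C: mass 18, value 64
Minimum mass: 10 kg.

10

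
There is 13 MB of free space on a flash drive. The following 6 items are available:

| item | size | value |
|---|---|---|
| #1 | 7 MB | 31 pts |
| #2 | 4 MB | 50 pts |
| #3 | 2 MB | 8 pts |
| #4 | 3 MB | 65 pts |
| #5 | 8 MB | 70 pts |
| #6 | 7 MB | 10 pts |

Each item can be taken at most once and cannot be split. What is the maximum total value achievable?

This is a 0/1 knapsack; check combinations near the capacity.
- #3+#4+#5: size 2+3+8=13, value 8+65+70=143
- #4+#5: size 3+8=11, value 65+70=135
- #2+#3+#4: size 4+2+3=9, value 50+8+65=123
- #2+#5: size 4+8=12, value 50+70=120
Best: 143 pts.

143 pts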